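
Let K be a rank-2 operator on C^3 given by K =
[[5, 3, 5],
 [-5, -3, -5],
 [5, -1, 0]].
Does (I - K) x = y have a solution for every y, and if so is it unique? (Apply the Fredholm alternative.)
(I - K) is invertible (det(I - K) = -31 ≠ 0), so for every y in C^3 the equation (I - K) x = y has a unique solution.

K has rank 2 and factors as K = U V^T = u1 v1^T + u2 v2^T with u1 = (-2, 2, -1), v1 = (-3, -1, -2), u2 = (-1, 1, 2), v2 = (1, -1, -1) (multiplying out reproduces the displayed K). The nonzero eigenvalues of U V^T coincide with those of the 2 x 2 matrix G = V^T U = [[v1·u1, v1·u2], [v2·u1, v2·u2]] = [[6, -2], [-3, -4]], and by the Sylvester determinant identity det(I_3 - U V^T) = det(I_2 - V^T U) = det([[-5, 2], [3, 5]]) = (-5)(5) - (2)(3) = -31. (Direct check: I - K =
[[-4, -3, -5],
 [5, 4, 5],
 [-5, 1, 1]]
has determinant -31.) The finite-dimensional Fredholm alternative says: either (I - K) is invertible, or ker(I - K) ≠ {0} and then range(I - K) = ker((I - K)^*)^⊥, with dim ker(I - K) = dim ker((I - K)^*). Since det(I - K) ≠ 0, 1 is not an eigenvalue of K and ker(I - K) = {0}, so we are in the first case: for every y there is a unique x = (I - K)^(-1) y. (Explicitly, by the Woodbury identity, (I - U V^T)^(-1) = I + U (I_2 - G)^(-1) V^T.)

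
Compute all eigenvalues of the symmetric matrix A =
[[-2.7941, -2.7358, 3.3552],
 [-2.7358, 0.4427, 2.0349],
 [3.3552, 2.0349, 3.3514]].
sigma(A) ≈ {-6, 2, 5}

A is real symmetric, so its spectrum consists of real eigenvalues. Expanding the characteristic polynomial of the displayed matrix gives
  det(λ I - A) = p(λ) = λ^3 + (-1)λ^2 + (-32)λ + (60).
Solving p(λ) = 0 yields eigenvalues ≈ -6, 2, 5. (A is shown rounded to 4 decimals, so these recover the underlying integer eigenvalues to within that precision.)
Verification: the trace of A = 1 equals the sum of eigenvalues 1, and det(A) ≈ -60.0005 matches the eigenvalue product -60.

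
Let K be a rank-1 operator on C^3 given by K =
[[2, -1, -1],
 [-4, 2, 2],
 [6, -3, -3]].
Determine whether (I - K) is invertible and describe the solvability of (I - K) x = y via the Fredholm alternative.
(I - K) is singular (det(I - K) = 0, i.e. 1 ∈ sigma(K)). (I - K) x = y is solvable iff y ⊥ ker((I - K)^*) = span{(2, -1, -1)}, i.e. iff 2y_1 - y_2 - y_3 = 0. When solvable, the solutions are x = y + c·(1, -2, 3), c arbitrary (ker(I - K) = span{(1, -2, 3)}, dimension 1).

K has rank 1, so it is an outer product K = u v^T: every row of K is a multiple of one row vector. Reading off the entries, u = (1, -2, 3) and v = (2, -1, -1) (row i of K equals u_i·v^T). A rank-one matrix u v^T satisfies K u = u (v·u) and kills the (2)-dimensional subspace v^⊥, so its characteristic polynomial is lambda^2 (lambda - v·u) with v·u = tr K = 1. Hence the eigenvalues of I - K are 1 (multiplicity 2) and 1 - (1) = 0, so det(I - K) = 0. (Direct check: I - K =
[[-1, 1, 1],
 [4, -1, -2],
 [-6, 3, 4]]
has determinant 0.) So 1 is an eigenvalue of K and (I - K) is not invertible. The finite-dimensional Fredholm alternative says: either (I - K) is invertible, or ker(I - K) ≠ {0} and then range(I - K) = ker((I - K)^*)^⊥, with dim ker(I - K) = dim ker((I - K)^*). We are in the second case, so we need both kernels. Kernel of I - K: (I - K) u = u - u (v·u) = u - u = 0, so ker(I - K) = span{u} = span{(1, -2, 3)} (it is exactly 1-dimensional because rank(I - K) = 2). Kernel of the adjoint: K is real, so (I - K)^* = I - K^T = I - v u^T, and (I - v u^T) v = v - v (u·v) = 0; hence ker((I - K)^*) = span{v} = span{(2, -1, -1)}. Therefore (I - K) x = y is solvable iff <y, v> = 0, i.e. iff 2y_1 - y_2 - y_3 = 0. When this holds, K y = u (v·y) = 0, so (I - K) y = y and x = y is a particular solution; the full solution set is the line x = y + c·u = y + c·(1, -2, 3), c ∈ C.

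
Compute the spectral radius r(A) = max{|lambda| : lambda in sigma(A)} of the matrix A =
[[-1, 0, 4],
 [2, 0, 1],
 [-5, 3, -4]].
r(A) = sqrt(27) ≈ 5.1962

The eigenvalues of A are the roots of its characteristic polynomial. With M = A (coefficients from the trace, the sum of principal 2x2 minors, and det A):
  p(λ) = det(λ I - M) = λ^3 + 5λ^2 + 21λ - 27.
By the rational root theorem any rational root is an integer divisor of 27. Testing λ = 1: p(1) = 1 + 5 + 21 - 27 = 0, so λ = 1 is a root. Dividing out (λ - 1) leaves p(λ) = (λ - 1)(λ^2 + 6λ + 27). For λ^2 + 6λ + 27 the discriminant is -72. It is negative, so the roots are the complex-conjugate pair λ = -3 ± (sqrt(72)/2) i ≈ -3 ± 4.2426i. For a conjugate pair the product of the roots equals the constant term, so |λ|^2 = 27 and |λ| = sqrt(27) ≈ 5.1962.
Thus the eigenvalues (to 4 decimals) are -3 ± 4.2426i (modulus 5.1962); 1 (modulus 1). The spectral radius is the largest modulus: r(A) = sqrt(27) ≈ 5.1962. (Cross-check: r(A) ≤ ||A||_2 ≈ 7.5558; equality holds whenever A is normal, though it can also hold for some non-normal A.)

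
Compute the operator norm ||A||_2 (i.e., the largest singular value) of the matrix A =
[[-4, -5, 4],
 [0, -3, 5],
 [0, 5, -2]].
||A||_2 ≈ 10.2426 (= sqrt(largest eigenvalue of A^T A))

||A||_2 = sigma_max(A) = sqrt(lambda_max(A^T A)). Form the symmetric matrix M = A^T A =
[[16, 20, -16],
 [20, 59, -45],
 [-16, -45, 45]].
Its characteristic polynomial (trace, sum of principal 2x2 minors, determinant of M give the coefficients) is
  p(λ) = det(λ I - M) = λ^3 - 120λ^2 + 1638λ - 5776.
No integer candidate from the rational root theorem (±divisors of 5776) is a root, so the roots are irrational. The cubic discriminant is Δ = 667988640 > 0, so there are three distinct real roots. p(6) = -52 and p(7) = 153 have opposite signs, so a root lies in (6, 7); Newton's method refines it to λ ≈ 6.1808. p(8) = 160 and p(9) = -25 have opposite signs, so a root lies in (8, 9); Newton's method refines it to λ ≈ 8.9075. p(104) = -8480 and p(105) = 839 have opposite signs, so a root lies in (104, 105); Newton's method refines it to λ ≈ 104.9116. Check (Vieta): the three roots sum to 120, matching tr M = 120.
So the eigenvalues of A^T A are ≈ 6.1808, 8.9075, 104.9116 (all ≥ 0, as they must be for A^T A). The largest is λ_max ≈ 104.9116, hence ||A||_2 = sqrt(λ_max) ≈ 10.2426.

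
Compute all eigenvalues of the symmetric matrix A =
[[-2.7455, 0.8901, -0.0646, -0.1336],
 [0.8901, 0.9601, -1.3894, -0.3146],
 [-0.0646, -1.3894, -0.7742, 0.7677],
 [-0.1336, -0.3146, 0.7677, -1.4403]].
sigma(A) ≈ {-3, -2, -1, 2}

A is real symmetric, so its spectrum consists of real eigenvalues. Expanding the characteristic polynomial of the displayed matrix gives
  det(λ I - A) = p(λ) = λ^4 + (4)λ^3 + (-1)λ^2 + (-16)λ + (-12).
Solving p(λ) = 0 yields eigenvalues ≈ -3, -2, -1, 2. (A is shown rounded to 4 decimals, so these recover the underlying integer eigenvalues to within that precision.)
Verification: the trace of A = -4 equals the sum of eigenvalues -4, and det(A) ≈ -11.9993 matches the eigenvalue product -12.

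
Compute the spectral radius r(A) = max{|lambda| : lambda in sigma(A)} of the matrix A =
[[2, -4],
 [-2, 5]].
r(A) = (7 + sqrt(41))/2 ≈ 6.7016

The eigenvalues of A are the roots of its characteristic polynomial. With M = A (coefficients from the trace and determinant):
  p(λ) = det(λ I - M) = λ^2 - 7λ + 2.
For λ^2 - 7λ + 2 the discriminant is 41. It is nonnegative but not a perfect square, so the roots are real and irrational: λ = (7 ± sqrt(41))/2 ≈ 6.7016, 0.2984.
Thus the eigenvalues (to 4 decimals) are 6.7016 (modulus 6.7016); 0.2984 (modulus 0.2984). The spectral radius is the largest modulus: r(A) = (7 + sqrt(41))/2 ≈ 6.7016. (Cross-check: r(A) ≤ ||A||_2 ≈ 6.9942; equality holds whenever A is normal, though it can also hold for some non-normal A.)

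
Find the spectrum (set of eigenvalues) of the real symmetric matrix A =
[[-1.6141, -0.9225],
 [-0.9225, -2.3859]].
sigma(A) ≈ {-3, -1}

A is real symmetric, so its spectrum consists of real eigenvalues. Expanding the characteristic polynomial of the displayed matrix gives
  det(λ I - A) = p(λ) = λ^2 + (4)λ + (3).
Solving p(λ) = 0 yields eigenvalues ≈ -3, -1. (A is shown rounded to 4 decimals, so these recover the underlying integer eigenvalues to within that precision.)
Verification: the trace of A = -4 equals the sum of eigenvalues -4, and det(A) ≈ 3.0001 matches the eigenvalue product 3.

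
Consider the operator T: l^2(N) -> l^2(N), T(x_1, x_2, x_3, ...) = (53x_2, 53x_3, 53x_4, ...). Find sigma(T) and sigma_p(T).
sigma(T) = closed disk {z in C : |z| ≤ 53}; sigma_p(T) = open disk {z in C : |z| < 53}

Note T = 53·V where V is the unit left shift (V x)_k = x_{k+1}; so sigma(T) = 53·sigma(V) and ||T|| = 53||V||. ||T x||^2 = 2809sum_{k≥2} |x_k|^2 ≤ 2809||x||^2, with equality on {x : x_1 = 0}, so ||T|| = 53. For any lambda with |lambda| < 53, set r = lambda/53 (|r| < 1); the vector x = (1, r, r^2, ...) is in l^2 and satisfies T x = 53(r, r^2, ...) = lambda x, so lambda is an eigenvalue. On the boundary |lambda| = 53 the geometric series diverges, so no l^2 eigenvector exists, but these lambda lie in the approximate point spectrum. Hence sigma(T) is the closed disk of radius 53 and sigma_p(T) is the open disk.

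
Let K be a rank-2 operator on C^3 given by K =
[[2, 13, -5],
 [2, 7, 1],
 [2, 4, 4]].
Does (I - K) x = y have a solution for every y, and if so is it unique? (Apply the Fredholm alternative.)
(I - K) is invertible (det(I - K) = 18 ≠ 0), so for every y in C^3 the equation (I - K) x = y has a unique solution.

K has rank 2 and factors as K = U V^T = u1 v1^T + u2 v2^T with u1 = (3, 1, 0), v1 = (0, 3, -3), u2 = (-2, -2, -2), v2 = (-1, -2, -2) (multiplying out reproduces the displayed K). The nonzero eigenvalues of U V^T coincide with those of the 2 x 2 matrix G = V^T U = [[v1·u1, v1·u2], [v2·u1, v2·u2]] = [[3, 0], [-5, 10]], and by the Sylvester determinant identity det(I_3 - U V^T) = det(I_2 - V^T U) = det([[-2, 0], [5, -9]]) = (-2)(-9) - (0)(5) = 18. (Direct check: I - K =
[[-1, -13, 5],
 [-2, -6, -1],
 [-2, -4, -3]]
has determinant 18.) The finite-dimensional Fredholm alternative says: either (I - K) is invertible, or ker(I - K) ≠ {0} and then range(I - K) = ker((I - K)^*)^⊥, with dim ker(I - K) = dim ker((I - K)^*). Since det(I - K) ≠ 0, 1 is not an eigenvalue of K and ker(I - K) = {0}, so we are in the first case: for every y there is a unique x = (I - K)^(-1) y. (Explicitly, by the Woodbury identity, (I - U V^T)^(-1) = I + U (I_2 - G)^(-1) V^T.)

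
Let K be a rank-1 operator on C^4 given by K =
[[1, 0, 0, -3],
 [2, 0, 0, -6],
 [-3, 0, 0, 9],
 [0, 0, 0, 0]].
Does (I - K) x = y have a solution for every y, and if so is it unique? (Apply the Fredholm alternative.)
(I - K) is singular (det(I - K) = 0, i.e. 1 ∈ sigma(K)). (I - K) x = y is solvable iff y ⊥ ker((I - K)^*) = span{(1, 0, 0, -3)}, i.e. iff y_1 - 3y_4 = 0. When solvable, the solutions are x = y + c·(1, 2, -3, 0), c arbitrary (ker(I - K) = span{(1, 2, -3, 0)}, dimension 1).

K has rank 1, so it is an outer product K = u v^T: every row of K is a multiple of one row vector. Reading off the entries, u = (1, 2, -3, 0) and v = (1, 0, 0, -3) (row i of K equals u_i·v^T). A rank-one matrix u v^T satisfies K u = u (v·u) and kills the (3)-dimensional subspace v^⊥, so its characteristic polynomial is lambda^3 (lambda - v·u) with v·u = tr K = 1. Hence the eigenvalues of I - K are 1 (multiplicity 3) and 1 - (1) = 0, so det(I - K) = 0. (Direct check: I - K =
[[0, 0, 0, 3],
 [-2, 1, 0, 6],
 [3, 0, 1, -9],
 [0, 0, 0, 1]]
has determinant 0.) So 1 is an eigenvalue of K and (I - K) is not invertible. The finite-dimensional Fredholm alternative says: either (I - K) is invertible, or ker(I - K) ≠ {0} and then range(I - K) = ker((I - K)^*)^⊥, with dim ker(I - K) = dim ker((I - K)^*). We are in the second case, so we need both kernels. Kernel of I - K: (I - K) u = u - u (v·u) = u - u = 0, so ker(I - K) = span{u} = span{(1, 2, -3, 0)} (it is exactly 1-dimensional because rank(I - K) = 3). Kernel of the adjoint: K is real, so (I - K)^* = I - K^T = I - v u^T, and (I - v u^T) v = v - v (u·v) = 0; hence ker((I - K)^*) = span{v} = span{(1, 0, 0, -3)}. Therefore (I - K) x = y is solvable iff <y, v> = 0, i.e. iff y_1 - 3y_4 = 0. When this holds, K y = u (v·y) = 0, so (I - K) y = y and x = y is a particular solution; the full solution set is the line x = y + c·u = y + c·(1, 2, -3, 0), c ∈ C.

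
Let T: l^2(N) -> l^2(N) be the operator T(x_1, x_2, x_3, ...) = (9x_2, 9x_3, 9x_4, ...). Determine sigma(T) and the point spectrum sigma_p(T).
sigma(T) = closed disk {z in C : |z| ≤ 9}; sigma_p(T) = open disk {z in C : |z| < 9}

Note T = 9·V where V is the unit left shift (V x)_k = x_{k+1}; so sigma(T) = 9·sigma(V) and ||T|| = 9||V||. ||T x||^2 = 81sum_{k≥2} |x_k|^2 ≤ 81||x||^2, with equality on {x : x_1 = 0}, so ||T|| = 9. For any lambda with |lambda| < 9, set r = lambda/9 (|r| < 1); the vector x = (1, r, r^2, ...) is in l^2 and satisfies T x = 9(r, r^2, ...) = lambda x, so lambda is an eigenvalue. On the boundary |lambda| = 9 the geometric series diverges, so no l^2 eigenvector exists, but these lambda lie in the approximate point spectrum. Hence sigma(T) is the closed disk of radius 9 and sigma_p(T) is the open disk.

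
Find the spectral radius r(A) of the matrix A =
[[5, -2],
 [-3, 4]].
r(A) = 7

The eigenvalues of A are the roots of its characteristic polynomial. With M = A (coefficients from the trace and determinant):
  p(λ) = det(λ I - M) = λ^2 - 9λ + 14.
For λ^2 - 9λ + 14 the discriminant is 25. It is a perfect square (5^2), so the roots are rational: λ = (9 ± 5)/2 = 7, 2.
Thus the eigenvalues (to 4 decimals) are 7 (modulus 7); 2 (modulus 2). The spectral radius is the largest modulus: r(A) = 7. (Cross-check: r(A) ≤ ||A||_2 ≈ 7.0772; equality holds whenever A is normal, though it can also hold for some non-normal A.)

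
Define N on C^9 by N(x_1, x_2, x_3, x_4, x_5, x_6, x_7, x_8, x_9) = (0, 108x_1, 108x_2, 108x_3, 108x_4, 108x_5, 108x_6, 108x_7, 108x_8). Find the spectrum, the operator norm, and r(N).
sigma(N) = {0}; ||N|| = 108; r(N) = 0. (N is nilpotent with N^9 = 0.)

On C^9, N is a strictly lower-triangular matrix with 108 on the subdiagonal and zeros elsewhere, so its characteristic polynomial is lambda^9 and every eigenvalue is 0: sigma(N) = {0}. For the operator norm, N e_i = 108e_{i+1} for i = 1, ..., 8 and N e_9 = 0, so the singular values of N are 108 (with multiplicity 8) and 0; hence ||N|| = 108. The spectral radius r(N) = max|lambda| = 0. Note ||N|| > r(N) — characteristic of non-normal nilpotent operators. Indeed N^9 = 0.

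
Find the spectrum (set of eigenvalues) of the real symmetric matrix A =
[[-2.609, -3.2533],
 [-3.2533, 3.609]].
sigma(A) ≈ {-4, 5}

A is real symmetric, so its spectrum consists of real eigenvalues. Expanding the characteristic polynomial of the displayed matrix gives
  det(λ I - A) = p(λ) = λ^2 + (-1)λ + (-20).
Solving p(λ) = 0 yields eigenvalues ≈ -4, 5. (A is shown rounded to 4 decimals, so these recover the underlying integer eigenvalues to within that precision.)
Verification: the trace of A = 1 equals the sum of eigenvalues 1, and det(A) ≈ -19.9998 matches the eigenvalue product -20.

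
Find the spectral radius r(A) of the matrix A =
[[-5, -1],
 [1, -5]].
r(A) = sqrt(26) ≈ 5.099

The eigenvalues of A are the roots of its characteristic polynomial. With M = A (coefficients from the trace and determinant):
  p(λ) = det(λ I - M) = λ^2 + 10λ + 26.
For λ^2 + 10λ + 26 the discriminant is -4. It is negative, so the roots are the complex-conjugate pair λ = -5 ± (sqrt(4)/2) i ≈ -5 ± 1i. For a conjugate pair the product of the roots equals the constant term, so |λ|^2 = 26 and |λ| = sqrt(26) ≈ 5.099.
Thus the eigenvalues (to 4 decimals) are -5 ± 1i (modulus 5.099). The spectral radius is the largest modulus: r(A) = sqrt(26) ≈ 5.099. (Cross-check: r(A) ≤ ||A||_2 ≈ 5.099; equality holds whenever A is normal, though it can also hold for some non-normal A.)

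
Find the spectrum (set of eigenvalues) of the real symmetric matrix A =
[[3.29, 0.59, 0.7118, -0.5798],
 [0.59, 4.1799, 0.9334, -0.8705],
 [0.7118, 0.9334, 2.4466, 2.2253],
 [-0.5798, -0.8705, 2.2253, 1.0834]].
sigma(A) ≈ {-1, 3, 4, 5}

A is real symmetric, so its spectrum consists of real eigenvalues. Expanding the characteristic polynomial of the displayed matrix gives
  det(λ I - A) = p(λ) = λ^4 + (-11)λ^3 + (35)λ^2 + (-13)λ + (-59.9976).
Solving p(λ) = 0 yields eigenvalues ≈ -1, 3, 4, 5. (A is shown rounded to 4 decimals, so these recover the underlying integer eigenvalues to within that precision.)
Verification: the trace of A = 11 equals the sum of eigenvalues 11, and det(A) ≈ -59.9976 matches the eigenvalue product -60.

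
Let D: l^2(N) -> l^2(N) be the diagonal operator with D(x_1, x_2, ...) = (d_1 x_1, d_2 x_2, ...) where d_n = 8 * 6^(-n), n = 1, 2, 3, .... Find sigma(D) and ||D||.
sigma(D) = {8 * 6^(-n) : n ≥ 1} ∪ {0}; ||D|| = 4/3

A bounded diagonal operator on l^2 with diagonal entries d_n has spectrum equal to the closure of {d_n : n ≥ 1}: every d_n is an eigenvalue (with eigenvector e_n), so {d_n} ⊂ sigma(D); the spectrum is closed, so its closure is too; and for lambda not in the closure, (D - lambda I) has bounded inverse (the diagonal entries 1/(d_n - lambda) are bounded). For our sequence d_n = 8 * 6^(-n), n = 1, 2, 3, ...:
  - {d_n} = {8 * 6^(-n) : n ≥ 1}; the only limit point is 0
  - closure = {8 * 6^(-n) : n ≥ 1} ∪ {0}
For the norm: a diagonal operator has ||D|| = sup_n |d_n|. Here d_n = 8 * 6^(-n) is positive and decreasing, so sup_n |d_n| = d_1 = 8/6 = 4/3. So ||D|| = 4/3.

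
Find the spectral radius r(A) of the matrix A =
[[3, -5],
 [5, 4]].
r(A) = sqrt(37) ≈ 6.0828

The eigenvalues of A are the roots of its characteristic polynomial. With M = A (coefficients from the trace and determinant):
  p(λ) = det(λ I - M) = λ^2 - 7λ + 37.
For λ^2 - 7λ + 37 the discriminant is -99. It is negative, so the roots are the complex-conjugate pair λ = 7/2 ± (sqrt(99)/2) i ≈ 3.5 ± 4.9749i. For a conjugate pair the product of the roots equals the constant term, so |λ|^2 = 37 and |λ| = sqrt(37) ≈ 6.0828.
Thus the eigenvalues (to 4 decimals) are 3.5 ± 4.9749i (modulus 6.0828). The spectral radius is the largest modulus: r(A) = sqrt(37) ≈ 6.0828. (Cross-check: r(A) ≤ ||A||_2 ≈ 6.6033; equality holds whenever A is normal, though it can also hold for some non-normal A.)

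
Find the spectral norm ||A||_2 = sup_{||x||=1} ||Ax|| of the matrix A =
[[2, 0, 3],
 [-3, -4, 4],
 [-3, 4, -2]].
||A||_2 = sqrt((61 + sqrt(2313))/2) ≈ 7.3856 (= sqrt(largest eigenvalue of A^T A))

||A||_2 = sigma_max(A) = sqrt(lambda_max(A^T A)). Form the symmetric matrix M = A^T A =
[[22, 0, 0],
 [0, 32, -24],
 [0, -24, 29]].
Its characteristic polynomial (trace, sum of principal 2x2 minors, determinant of M give the coefficients) is
  p(λ) = det(λ I - M) = λ^3 - 83λ^2 + 1694λ - 7744.
By the rational root theorem any rational root is an integer divisor of 7744. Testing λ = 22: p(22) = 10648 - 40172 + 37268 - 7744 = 0, so λ = 22 is a root. Dividing out (λ - 22) leaves p(λ) = (λ - 22)(λ^2 - 61λ + 352). For λ^2 - 61λ + 352 the discriminant is 2313. It is nonnegative but not a perfect square, so the roots are real and irrational: λ = (61 ± sqrt(2313))/2 ≈ 54.5468, 6.4532.
So the eigenvalues of A^T A are ≈ 6.4532, 22, 54.5468 (all ≥ 0, as they must be for A^T A). The largest is λ_max = (61 + sqrt(2313))/2 ≈ 54.5468, hence ||A||_2 = sqrt(λ_max) = sqrt((61 + sqrt(2313))/2) ≈ 7.3856.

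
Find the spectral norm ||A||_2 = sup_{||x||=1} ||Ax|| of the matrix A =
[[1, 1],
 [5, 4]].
||A||_2 = sqrt((43 + sqrt(1845))/2) ≈ 6.5557 (= sqrt(largest eigenvalue of A^T A))

||A||_2 = sigma_max(A) = sqrt(lambda_max(A^T A)). Form the symmetric matrix M = A^T A =
[[26, 21],
 [21, 17]].
Its characteristic polynomial (trace, determinant of M give the coefficients) is
  p(λ) = det(λ I - M) = λ^2 - 43λ + 1.
For λ^2 - 43λ + 1 the discriminant is 1845. It is nonnegative but not a perfect square, so the roots are real and irrational: λ = (43 ± sqrt(1845))/2 ≈ 42.9767, 0.0233.
So the eigenvalues of A^T A are ≈ 0.0233, 42.9767 (all ≥ 0, as they must be for A^T A). The largest is λ_max = (43 + sqrt(1845))/2 ≈ 42.9767, hence ||A||_2 = sqrt(λ_max) = sqrt((43 + sqrt(1845))/2) ≈ 6.5557.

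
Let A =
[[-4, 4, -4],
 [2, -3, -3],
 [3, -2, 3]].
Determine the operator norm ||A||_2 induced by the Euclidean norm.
||A||_2 ≈ 8.4233 (= sqrt(largest eigenvalue of A^T A))

||A||_2 = sigma_max(A) = sqrt(lambda_max(A^T A)). Form the symmetric matrix M = A^T A =
[[29, -28, 19],
 [-28, 29, -13],
 [19, -13, 34]].
Its characteristic polynomial (trace, sum of principal 2x2 minors, determinant of M give the coefficients) is
  p(λ) = det(λ I - M) = λ^3 - 92λ^2 + 1499λ - 400.
No integer candidate from the rational root theorem (±divisors of 400) is a root, so the roots are irrational. The cubic discriminant is Δ = 5288315268 > 0, so there are three distinct real roots. p(0) = -400 and p(1) = 1008 have opposite signs, so a root lies in (0, 1); Newton's method refines it to λ ≈ 0.2714. p(20) = 780 and p(21) = -232 have opposite signs, so a root lies in (20, 21); Newton's method refines it to λ ≈ 20.7759. p(70) = -3270 and p(71) = 168 have opposite signs, so a root lies in (70, 71); Newton's method refines it to λ ≈ 70.9527. Check (Vieta): the three roots sum to 92, matching tr M = 92.
So the eigenvalues of A^T A are ≈ 0.2714, 20.7759, 70.9527 (all ≥ 0, as they must be for A^T A). The largest is λ_max ≈ 70.9527, hence ||A||_2 = sqrt(λ_max) ≈ 8.4233.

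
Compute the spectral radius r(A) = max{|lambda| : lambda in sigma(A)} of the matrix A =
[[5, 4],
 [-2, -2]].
r(A) = (3 + sqrt(17))/2 ≈ 3.5616

The eigenvalues of A are the roots of its characteristic polynomial. With M = A (coefficients from the trace and determinant):
  p(λ) = det(λ I - M) = λ^2 - 3λ - 2.
For λ^2 - 3λ - 2 the discriminant is 17. It is nonnegative but not a perfect square, so the roots are real and irrational: λ = (3 ± sqrt(17))/2 ≈ 3.5616, -0.5616.
Thus the eigenvalues (to 4 decimals) are 3.5616 (modulus 3.5616); -0.5616 (modulus 0.5616). The spectral radius is the largest modulus: r(A) = (3 + sqrt(17))/2 ≈ 3.5616. (Cross-check: r(A) ≤ ||A||_2 ≈ 6.9942; equality holds whenever A is normal, though it can also hold for some non-normal A.)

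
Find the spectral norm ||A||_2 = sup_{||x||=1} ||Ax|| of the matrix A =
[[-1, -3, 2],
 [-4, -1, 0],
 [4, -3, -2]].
||A||_2 = sqrt((42 + sqrt(1116))/2) ≈ 6.1403 (= sqrt(largest eigenvalue of A^T A))

||A||_2 = sigma_max(A) = sqrt(lambda_max(A^T A)). Form the symmetric matrix M = A^T A =
[[33, -5, -10],
 [-5, 19, 0],
 [-10, 0, 8]].
Its characteristic polynomial (trace, sum of principal 2x2 minors, determinant of M give the coefficients) is
  p(λ) = det(λ I - M) = λ^3 - 60λ^2 + 918λ - 2916.
By the rational root theorem any rational root is an integer divisor of 2916. Testing λ = 18: p(18) = 5832 - 19440 + 16524 - 2916 = 0, so λ = 18 is a root. Dividing out (λ - 18) leaves p(λ) = (λ - 18)(λ^2 - 42λ + 162). For λ^2 - 42λ + 162 the discriminant is 1116. It is nonnegative but not a perfect square, so the roots are real and irrational: λ = (42 ± sqrt(1116))/2 ≈ 37.7033, 4.2967.
So the eigenvalues of A^T A are ≈ 4.2967, 18, 37.7033 (all ≥ 0, as they must be for A^T A). The largest is λ_max = (42 + sqrt(1116))/2 ≈ 37.7033, hence ||A||_2 = sqrt(λ_max) = sqrt((42 + sqrt(1116))/2) ≈ 6.1403.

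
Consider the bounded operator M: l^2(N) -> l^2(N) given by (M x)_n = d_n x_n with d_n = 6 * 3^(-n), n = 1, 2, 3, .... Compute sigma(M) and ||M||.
sigma(M) = {6 * 3^(-n) : n ≥ 1} ∪ {0}; ||M|| = 2

A bounded diagonal operator on l^2 with diagonal entries d_n has spectrum equal to the closure of {d_n : n ≥ 1}: every d_n is an eigenvalue (with eigenvector e_n), so {d_n} ⊂ sigma(M); the spectrum is closed, so its closure is too; and for lambda not in the closure, (M - lambda I) has bounded inverse (the diagonal entries 1/(d_n - lambda) are bounded). For our sequence d_n = 6 * 3^(-n), n = 1, 2, 3, ...:
  - {d_n} = {6 * 3^(-n) : n ≥ 1}; the only limit point is 0
  - closure = {6 * 3^(-n) : n ≥ 1} ∪ {0}
For the norm: a diagonal operator has ||M|| = sup_n |d_n|. Here d_n = 6 * 3^(-n) is positive and decreasing, so sup_n |d_n| = d_1 = 6/3 = 2. So ||M|| = 2.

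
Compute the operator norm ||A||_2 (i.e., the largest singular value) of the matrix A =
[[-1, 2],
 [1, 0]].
||A||_2 = sqrt((6 + sqrt(20))/2) ≈ 2.2882 (= sqrt(largest eigenvalue of A^T A))

||A||_2 = sigma_max(A) = sqrt(lambda_max(A^T A)). Form the symmetric matrix M = A^T A =
[[2, -2],
 [-2, 4]].
Its characteristic polynomial (trace, determinant of M give the coefficients) is
  p(λ) = det(λ I - M) = λ^2 - 6λ + 4.
For λ^2 - 6λ + 4 the discriminant is 20. It is nonnegative but not a perfect square, so the roots are real and irrational: λ = (6 ± sqrt(20))/2 ≈ 5.2361, 0.7639.
So the eigenvalues of A^T A are ≈ 0.7639, 5.2361 (all ≥ 0, as they must be for A^T A). The largest is λ_max = (6 + sqrt(20))/2 ≈ 5.2361, hence ||A||_2 = sqrt(λ_max) = sqrt((6 + sqrt(20))/2) ≈ 2.2882.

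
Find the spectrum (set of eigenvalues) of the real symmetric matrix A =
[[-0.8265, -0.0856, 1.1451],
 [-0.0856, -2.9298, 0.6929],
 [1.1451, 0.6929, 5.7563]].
sigma(A) ≈ {-3, -1, 6}

A is real symmetric, so its spectrum consists of real eigenvalues. Expanding the characteristic polynomial of the displayed matrix gives
  det(λ I - A) = p(λ) = λ^3 + (-2)λ^2 + (-21)λ + (-18).
Solving p(λ) = 0 yields eigenvalues ≈ -3, -1, 6. (A is shown rounded to 4 decimals, so these recover the underlying integer eigenvalues to within that precision.)
Verification: the trace of A = 2 equals the sum of eigenvalues 2, and det(A) ≈ 17.9993 matches the eigenvalue product 18.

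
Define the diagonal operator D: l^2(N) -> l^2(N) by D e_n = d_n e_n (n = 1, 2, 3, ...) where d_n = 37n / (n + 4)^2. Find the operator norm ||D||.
||D|| = 37/16 (attained at n = 4)

For D diagonal, ||D|| = sup_n |d_n|. Treat f(x) = 37x / (x + 4)^2 for real x > 0. By the quotient rule, f'(x) = 37(4 - x)/(x + 4)^3, which is positive for x < 4 and negative for x > 4. So f has a unique maximum at x = 4, and since 4 is a positive integer, the supremum over n ≥ 1 is attained at n = 4: d_4 = 37·4/(4 + 4)^2 = 37·4/64 = 37/16. Hence ||D|| = 37/16.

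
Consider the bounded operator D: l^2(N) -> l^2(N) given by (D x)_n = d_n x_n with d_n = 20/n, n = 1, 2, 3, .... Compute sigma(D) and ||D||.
sigma(D) = {20/n : n ≥ 1} ∪ {0}; ||D|| = 20

A bounded diagonal operator on l^2 with diagonal entries d_n has spectrum equal to the closure of {d_n : n ≥ 1}: every d_n is an eigenvalue (with eigenvector e_n), so {d_n} ⊂ sigma(D); the spectrum is closed, so its closure is too; and for lambda not in the closure, (D - lambda I) has bounded inverse (the diagonal entries 1/(d_n - lambda) are bounded). For our sequence d_n = 20/n, n = 1, 2, 3, ...:
  - {d_n} = {20/n : n ≥ 1}; the only limit point is 0
  - closure = {20/n : n ≥ 1} ∪ {0}
For the norm: a diagonal operator has ||D|| = sup_n |d_n|. Here d_n = 20/n is positive and decreasing, so sup_n |d_n| = d_1 = 20. So ||D|| = 20.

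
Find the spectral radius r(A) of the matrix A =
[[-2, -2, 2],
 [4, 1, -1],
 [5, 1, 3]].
r(A) ≈ 4.5102

The eigenvalues of A are the roots of its characteristic polynomial. With M = A (coefficients from the trace, the sum of principal 2x2 minors, and det A):
  p(λ) = det(λ I - M) = λ^3 - 2λ^2 - 6λ - 24.
No integer candidate from the rational root theorem (±divisors of 24) is a root, so the roots are irrational. The cubic discriminant is Δ = -20496 < 0, so there is one real root and a complex-conjugate pair. p(4) = -16 and p(5) = 21 have opposite signs, so a root lies in (4, 5); Newton's method refines it to λ ≈ 4.5102. Dividing out (λ - (4.5102)) leaves approximately λ^2 + 2.5102λ + 5.3213. For λ^2 + 2.5102λ + 5.3213 the discriminant is -14.9843. It is negative, so the remaining roots are the complex-conjugate pair λ ≈ -1.2551 ± 1.9355i. Their product equals the constant term, so |λ|^2 ≈ 5.3213 and |λ| ≈ 2.3068.
Thus the eigenvalues (to 4 decimals) are 4.5102 (modulus 4.5102); -1.2551 ± 1.9355i (modulus 2.3068). The spectral radius is the largest modulus: r(A) ≈ 4.5102. (Cross-check: r(A) ≤ ||A||_2 ≈ 7.0701; equality holds whenever A is normal, though it can also hold for some non-normal A.)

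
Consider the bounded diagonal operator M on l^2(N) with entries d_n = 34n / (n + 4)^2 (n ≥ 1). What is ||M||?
||M|| = 17/8 (attained at n = 4)

For M diagonal, ||M|| = sup_n |d_n|. Treat f(x) = 34x / (x + 4)^2 for real x > 0. By the quotient rule, f'(x) = 34(4 - x)/(x + 4)^3, which is positive for x < 4 and negative for x > 4. So f has a unique maximum at x = 4, and since 4 is a positive integer, the supremum over n ≥ 1 is attained at n = 4: d_4 = 34·4/(4 + 4)^2 = 34·4/64 = 17/8. Hence ||M|| = 17/8.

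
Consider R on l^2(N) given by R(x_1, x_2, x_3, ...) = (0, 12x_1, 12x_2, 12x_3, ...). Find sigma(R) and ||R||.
sigma(R) = closed disk {z in C : |z| ≤ 12}; ||R|| = 12

Note R = 12·U where U is the unit right shift (U x)_k = x_{k-1} (with x_0 := 0); so ||R|| = 12||U|| and sigma(R) = 12·sigma(U). ||R x||^2 = sum_{k≥1} |12x_k|^2 = 144||x||^2, so ||R|| = 12 and sigma(R) ⊂ {|z| ≤ 12}. For any |lambda| < 12, the equation (R - lambda I) x = 0 forces x_1 = 0, then 12x_k = lambda x_{k+1} ⇒ x = 0, so R has no eigenvalues. But (R - lambda I) is not surjective for |lambda| < 12: solving (R - lambda I) x = e_1 would require x_n proportional to (lambda/12)^(-n), which is not in l^2. So every |lambda| < 12 lies in the residual spectrum. The boundary |lambda| = 12 is in the approximate point spectrum (the spectrum is closed). Hence sigma(R) is the closed disk of radius 12.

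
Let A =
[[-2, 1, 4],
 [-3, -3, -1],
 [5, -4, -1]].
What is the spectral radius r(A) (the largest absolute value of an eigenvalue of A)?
r(A) ≈ 5.1941

The eigenvalues of A are the roots of its characteristic polynomial. With M = A (coefficients from the trace, the sum of principal 2x2 minors, and det A):
  p(λ) = det(λ I - M) = λ^3 + 6λ^2 - 10λ - 102.
No integer candidate from the rational root theorem (±divisors of 102) is a root, so the roots are irrational. The cubic discriminant is Δ = -75020 < 0, so there is one real root and a complex-conjugate pair. p(3) = -51 and p(4) = 18 have opposite signs, so a root lies in (3, 4); Newton's method refines it to λ ≈ 3.7808. Dividing out (λ - (3.7808)) leaves approximately λ^2 + 9.7808λ + 26.9787. For λ^2 + 9.7808λ + 26.9787 the discriminant is -12.2516. It is negative, so the remaining roots are the complex-conjugate pair λ ≈ -4.8904 ± 1.7501i. Their product equals the constant term, so |λ|^2 ≈ 26.9787 and |λ| ≈ 5.1941.
Thus the eigenvalues (to 4 decimals) are 3.7808 (modulus 3.7808); -4.8904 ± 1.7501i (modulus 5.1941). The spectral radius is the largest modulus: r(A) ≈ 5.1941. (Cross-check: r(A) ≤ ||A||_2 ≈ 7.2377; equality holds whenever A is normal, though it can also hold for some non-normal A.)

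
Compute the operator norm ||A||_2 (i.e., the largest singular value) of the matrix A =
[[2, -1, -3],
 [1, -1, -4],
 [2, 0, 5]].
||A||_2 ≈ 7.1417 (= sqrt(largest eigenvalue of A^T A))

||A||_2 = sigma_max(A) = sqrt(lambda_max(A^T A)). Form the symmetric matrix M = A^T A =
[[9, -3, 0],
 [-3, 2, 7],
 [0, 7, 50]].
Its characteristic polynomial (trace, sum of principal 2x2 minors, determinant of M give the coefficients) is
  p(λ) = det(λ I - M) = λ^3 - 61λ^2 + 510λ - 9.
No integer candidate from the rational root theorem (±divisors of 9) is a root, so the roots are irrational. The cubic discriminant is Δ = 434094417 > 0, so there are three distinct real roots. p(0) = -9 and p(1) = 441 have opposite signs, so a root lies in (0, 1); Newton's method refines it to λ ≈ 0.0177. p(9) = 369 and p(10) = -9 have opposite signs, so a root lies in (9, 10); Newton's method refines it to λ ≈ 9.978. p(51) = -9 and p(52) = 2175 have opposite signs, so a root lies in (51, 52); Newton's method refines it to λ ≈ 51.0043. Check (Vieta): the three roots sum to 61, matching tr M = 61.
So the eigenvalues of A^T A are ≈ 0.0177, 9.978, 51.0043 (all ≥ 0, as they must be for A^T A). The largest is λ_max ≈ 51.0043, hence ||A||_2 = sqrt(λ_max) ≈ 7.1417.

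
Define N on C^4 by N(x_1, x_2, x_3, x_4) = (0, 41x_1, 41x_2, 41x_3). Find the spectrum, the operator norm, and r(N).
sigma(N) = {0}; ||N|| = 41; r(N) = 0. (N is nilpotent with N^4 = 0.)

On C^4, N is a strictly lower-triangular matrix with 41 on the subdiagonal and zeros elsewhere, so its characteristic polynomial is lambda^4 and every eigenvalue is 0: sigma(N) = {0}. For the operator norm, N e_i = 41e_{i+1} for i = 1, ..., 3 and N e_4 = 0, so the singular values of N are 41 (with multiplicity 3) and 0; hence ||N|| = 41. The spectral radius r(N) = max|lambda| = 0. Note ||N|| > r(N) — characteristic of non-normal nilpotent operators. Indeed N^4 = 0.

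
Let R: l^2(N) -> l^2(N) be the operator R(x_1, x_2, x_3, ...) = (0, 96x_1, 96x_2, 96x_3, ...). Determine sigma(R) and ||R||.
sigma(R) = closed disk {z in C : |z| ≤ 96}; ||R|| = 96

Note R = 96·U where U is the unit right shift (U x)_k = x_{k-1} (with x_0 := 0); so ||R|| = 96||U|| and sigma(R) = 96·sigma(U). ||R x||^2 = sum_{k≥1} |96x_k|^2 = 9216||x||^2, so ||R|| = 96 and sigma(R) ⊂ {|z| ≤ 96}. For any |lambda| < 96, the equation (R - lambda I) x = 0 forces x_1 = 0, then 96x_k = lambda x_{k+1} ⇒ x = 0, so R has no eigenvalues. But (R - lambda I) is not surjective for |lambda| < 96: solving (R - lambda I) x = e_1 would require x_n proportional to (lambda/96)^(-n), which is not in l^2. So every |lambda| < 96 lies in the residual spectrum. The boundary |lambda| = 96 is in the approximate point spectrum (the spectrum is closed). Hence sigma(R) is the closed disk of radius 96.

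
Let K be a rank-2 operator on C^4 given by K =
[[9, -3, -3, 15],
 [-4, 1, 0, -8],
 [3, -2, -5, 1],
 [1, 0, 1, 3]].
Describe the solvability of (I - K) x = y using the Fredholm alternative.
(I - K) is invertible (det(I - K) = -52 ≠ 0), so for every y in C^4 the equation (I - K) x = y has a unique solution.

K has rank 2 and factors as K = U V^T = u1 v1^T + u2 v2^T with u1 = (-3, 2, 1, -1), v1 = (-1, 0, -1, -3), u2 = (3, -1, 2, 0), v2 = (2, -1, -2, 2) (multiplying out reproduces the displayed K). The nonzero eigenvalues of U V^T coincide with those of the 2 x 2 matrix G = V^T U = [[v1·u1, v1·u2], [v2·u1, v2·u2]] = [[5, -5], [-12, 3]], and by the Sylvester determinant identity det(I_4 - U V^T) = det(I_2 - V^T U) = det([[-4, 5], [12, -2]]) = (-4)(-2) - (5)(12) = -52. (Direct check: I - K =
[[-8, 3, 3, -15],
 [4, 0, 0, 8],
 [-3, 2, 6, -1],
 [-1, 0, -1, -2]]
has determinant -52.) The finite-dimensional Fredholm alternative says: either (I - K) is invertible, or ker(I - K) ≠ {0} and then range(I - K) = ker((I - K)^*)^⊥, with dim ker(I - K) = dim ker((I - K)^*). Since det(I - K) ≠ 0, 1 is not an eigenvalue of K and ker(I - K) = {0}, so we are in the first case: for every y there is a unique x = (I - K)^(-1) y. (Explicitly, by the Woodbury identity, (I - U V^T)^(-1) = I + U (I_2 - G)^(-1) V^T.)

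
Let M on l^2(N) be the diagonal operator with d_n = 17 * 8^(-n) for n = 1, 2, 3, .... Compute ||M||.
||M|| = 17/8 (attained at n = 1)

For M diagonal, ||M|| = sup_n |d_n|. The sequence d_n = 17 * 8^(-n) is positive and strictly decreasing (ratio 8^(-1) < 1), so the supremum is d_1 = 17/8. Hence ||M|| = 17/8.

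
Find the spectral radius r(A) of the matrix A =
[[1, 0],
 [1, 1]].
r(A) = 1

The eigenvalues of A are the roots of its characteristic polynomial. With M = A (coefficients from the trace and determinant):
  p(λ) = det(λ I - M) = λ^2 - 2λ + 1.
For λ^2 - 2λ + 1 the discriminant is 0. It is a perfect square (0^2), so the roots are rational: λ = (2 ± 0)/2 = 1, 1.
Thus the eigenvalues (to 4 decimals) are 1 (modulus 1). The spectral radius is the largest modulus: r(A) = 1. (Cross-check: r(A) ≤ ||A||_2 ≈ 1.618; equality holds whenever A is normal, though it can also hold for some non-normal A.)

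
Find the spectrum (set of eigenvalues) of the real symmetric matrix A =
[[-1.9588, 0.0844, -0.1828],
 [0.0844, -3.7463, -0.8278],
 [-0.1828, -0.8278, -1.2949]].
sigma(A) ≈ {-4, -2, -1}

A is real symmetric, so its spectrum consists of real eigenvalues. Expanding the characteristic polynomial of the displayed matrix gives
  det(λ I - A) = p(λ) = λ^3 + (7)λ^2 + (14)λ + (8).
Solving p(λ) = 0 yields eigenvalues ≈ -4, -2, -1. (A is shown rounded to 4 decimals, so these recover the underlying integer eigenvalues to within that precision.)
Verification: the trace of A = -7 equals the sum of eigenvalues -7, and det(A) ≈ -8.0001 matches the eigenvalue product -8.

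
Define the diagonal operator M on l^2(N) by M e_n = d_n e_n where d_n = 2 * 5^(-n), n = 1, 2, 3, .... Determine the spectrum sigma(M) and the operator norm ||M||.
sigma(M) = {2 * 5^(-n) : n ≥ 1} ∪ {0}; ||M|| = 2/5

A bounded diagonal operator on l^2 with diagonal entries d_n has spectrum equal to the closure of {d_n : n ≥ 1}: every d_n is an eigenvalue (with eigenvector e_n), so {d_n} ⊂ sigma(M); the spectrum is closed, so its closure is too; and for lambda not in the closure, (M - lambda I) has bounded inverse (the diagonal entries 1/(d_n - lambda) are bounded). For our sequence d_n = 2 * 5^(-n), n = 1, 2, 3, ...:
  - {d_n} = {2 * 5^(-n) : n ≥ 1}; the only limit point is 0
  - closure = {2 * 5^(-n) : n ≥ 1} ∪ {0}
For the norm: a diagonal operator has ||M|| = sup_n |d_n|. Here d_n = 2 * 5^(-n) is positive and decreasing, so sup_n |d_n| = d_1 = 2/5. So ||M|| = 2/5.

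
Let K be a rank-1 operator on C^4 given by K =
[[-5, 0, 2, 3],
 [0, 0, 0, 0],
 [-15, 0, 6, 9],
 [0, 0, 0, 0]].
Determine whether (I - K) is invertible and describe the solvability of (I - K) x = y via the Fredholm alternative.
(I - K) is singular (det(I - K) = 0, i.e. 1 ∈ sigma(K)). (I - K) x = y is solvable iff y ⊥ ker((I - K)^*) = span{(-5, 0, 2, 3)}, i.e. iff -5y_1 + 2y_3 + 3y_4 = 0. When solvable, the solutions are x = y + c·(1, 0, 3, 0), c arbitrary (ker(I - K) = span{(1, 0, 3, 0)}, dimension 1).

K has rank 1, so it is an outer product K = u v^T: every row of K is a multiple of one row vector. Reading off the entries, u = (1, 0, 3, 0) and v = (-5, 0, 2, 3) (row i of K equals u_i·v^T). A rank-one matrix u v^T satisfies K u = u (v·u) and kills the (3)-dimensional subspace v^⊥, so its characteristic polynomial is lambda^3 (lambda - v·u) with v·u = tr K = 1. Hence the eigenvalues of I - K are 1 (multiplicity 3) and 1 - (1) = 0, so det(I - K) = 0. (Direct check: I - K =
[[6, 0, -2, -3],
 [0, 1, 0, 0],
 [15, 0, -5, -9],
 [0, 0, 0, 1]]
has determinant 0.) So 1 is an eigenvalue of K and (I - K) is not invertible. The finite-dimensional Fredholm alternative says: either (I - K) is invertible, or ker(I - K) ≠ {0} and then range(I - K) = ker((I - K)^*)^⊥, with dim ker(I - K) = dim ker((I - K)^*). We are in the second case, so we need both kernels. Kernel of I - K: (I - K) u = u - u (v·u) = u - u = 0, so ker(I - K) = span{u} = span{(1, 0, 3, 0)} (it is exactly 1-dimensional because rank(I - K) = 3). Kernel of the adjoint: K is real, so (I - K)^* = I - K^T = I - v u^T, and (I - v u^T) v = v - v (u·v) = 0; hence ker((I - K)^*) = span{v} = span{(-5, 0, 2, 3)}. Therefore (I - K) x = y is solvable iff <y, v> = 0, i.e. iff -5y_1 + 2y_3 + 3y_4 = 0. When this holds, K y = u (v·y) = 0, so (I - K) y = y and x = y is a particular solution; the full solution set is the line x = y + c·u = y + c·(1, 0, 3, 0), c ∈ C.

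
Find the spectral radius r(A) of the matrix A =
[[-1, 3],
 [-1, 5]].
r(A) = (4 + sqrt(24))/2 ≈ 4.4495

The eigenvalues of A are the roots of its characteristic polynomial. With M = A (coefficients from the trace and determinant):
  p(λ) = det(λ I - M) = λ^2 - 4λ - 2.
For λ^2 - 4λ - 2 the discriminant is 24. It is nonnegative but not a perfect square, so the roots are real and irrational: λ = (4 ± sqrt(24))/2 ≈ 4.4495, -0.4495.
Thus the eigenvalues (to 4 decimals) are 4.4495 (modulus 4.4495); -0.4495 (modulus 0.4495). The spectral radius is the largest modulus: r(A) = (4 + sqrt(24))/2 ≈ 4.4495. (Cross-check: r(A) ≤ ||A||_2 ≈ 5.9907; equality holds whenever A is normal, though it can also hold for some non-normal A.)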